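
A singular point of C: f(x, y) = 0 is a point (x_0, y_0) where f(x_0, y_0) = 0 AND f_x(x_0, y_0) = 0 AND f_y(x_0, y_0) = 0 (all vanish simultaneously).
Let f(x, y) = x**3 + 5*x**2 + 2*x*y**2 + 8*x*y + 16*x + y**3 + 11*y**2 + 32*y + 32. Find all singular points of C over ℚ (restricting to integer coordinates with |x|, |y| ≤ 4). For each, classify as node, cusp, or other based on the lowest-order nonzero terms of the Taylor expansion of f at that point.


Singular points: {(-2, -2)}; classification: node.

Compute partial derivatives:
  f_x = 3*x**2 + 10*x + 2*y**2 + 8*y + 16.
  f_y = 4*x*y + 8*x + 3*y**2 + 22*y + 32.
Scan x_0 ∈ {−4, ..., 4}. For each x_0, f_y(x_0, y) is a polynomial in y; find its integer roots y ∈ {−4, ..., 4}, then test f_x and f at those candidates.
  x = -4: f_y(-4, y) = 3*y**2 + 6*y; vanishes at y ∈ {-2, 0}. (-4, -2): f_x = 16 ≠ 0; (-4, 0): f_x = 24 ≠ 0.
  x = -3: f_y(-3, y) = 3*y**2 + 10*y + 8; vanishes at y ∈ {-2}. (-3, -2): f_x = 5 ≠ 0.
  x = -2: f_y(-2, y) = 3*y**2 + 14*y + 16; vanishes at y ∈ {-2}. (-2, -2): f_x = 0, f = 0 — SINGULAR.
  x = -1: f_y(-1, y) = 3*y**2 + 18*y + 24; vanishes at y ∈ {-4, -2}. (-1, -4): f_x = 9 ≠ 0; (-1, -2): f_x = 1 ≠ 0.
  x = 0: f_y(0, y) = 3*y**2 + 22*y + 32; vanishes at y ∈ {-2}. (0, -2): f_x = 8 ≠ 0.
  x = 1: f_y(1, y) = 3*y**2 + 26*y + 40; vanishes at y ∈ {-2}. (1, -2): f_x = 21 ≠ 0.
  x = 2: f_y(2, y) = 3*y**2 + 30*y + 48; vanishes at y ∈ {-2}. (2, -2): f_x = 40 ≠ 0.
  x = 3: f_y(3, y) = 3*y**2 + 34*y + 56; vanishes at y ∈ {-2}. (3, -2): f_x = 65 ≠ 0.
  x = 4: f_y(4, y) = 3*y**2 + 38*y + 64; vanishes at y ∈ {-2}. (4, -2): f_x = 96 ≠ 0.
Only singular point on the grid: (-2, -2).
Classify: substitute x = -2 + u, y = -2 + v and expand: f = u**3 - u**2 + 2*u*v**2 + v**3 + v**2.
No constant or linear terms (consistent with a singular point). Quadratic part: -u**2 + v**2. Cubic part: u**3 + 2*u*v**2 + v**3.
The quadratic part v**2 - u**2 = (v − u)(v + u) splits into two distinct linear factors, so there are two distinct tangent lines y − -2 = ±(x − -2) — this is a node (ordinary double point).
Classification: node.


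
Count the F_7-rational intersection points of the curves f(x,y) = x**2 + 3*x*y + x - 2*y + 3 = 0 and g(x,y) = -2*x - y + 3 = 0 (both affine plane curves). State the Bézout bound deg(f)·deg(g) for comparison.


Common zeros: ∅; count = 0; Bézout bound = 2.

deg(f) = 2, deg(g) = 1, so Bézout bound = 2.
Scan x ∈ F_7. For each x, list the y ∈ F_7 with f(x, y) ≡ 0 and those with g(x, y) ≡ 0 (mod 7); the common zeros in that column are the intersection.
  x = 0: f ≡ 0 at y ∈ {5}; g ≡ 0 at y ∈ {3}; common: ∅.
  x = 1: f ≡ 0 at y ∈ {2}; g ≡ 0 at y ∈ {1}; common: ∅.
  x = 2: f ≡ 0 at y ∈ {3}; g ≡ 0 at y ∈ {6}; common: ∅.
  x = 3: f ≡ 0 at y ∈ ∅; g ≡ 0 at y ∈ {4}; common: ∅.
  x = 4: f ≡ 0 at y ∈ {4}; g ≡ 0 at y ∈ {2}; common: ∅.
  x = 5: f ≡ 0 at y ∈ {5}; g ≡ 0 at y ∈ {0}; common: ∅.
  x = 6: f ≡ 0 at y ∈ {2}; g ≡ 0 at y ∈ {5}; common: ∅.
Collecting: common zeros = ∅, so the count is 0.
Comparison with the Bézout bound: 0 ≤ 2 = deg(f)·deg(g), as expected for curves with no common component (the affine F_7-count falls short of the bound because intersections may lie at infinity, over extension fields, or carry multiplicity).


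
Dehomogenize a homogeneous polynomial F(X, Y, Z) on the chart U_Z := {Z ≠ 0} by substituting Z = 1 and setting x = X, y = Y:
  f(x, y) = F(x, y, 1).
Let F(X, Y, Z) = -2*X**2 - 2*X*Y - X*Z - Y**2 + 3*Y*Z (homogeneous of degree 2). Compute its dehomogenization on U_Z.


f(x, y) = -2*x**2 - 2*x*y - x - y**2 + 3*y

On U_Z we set Z = 1. Each monomial c·X^i·Y^j·Z^k in F becomes c·x^i·y^j·1^k = c·x^i·y^j.
Substituting Z = 1: F(X, Y, 1) = -2*x**2 - 2*x*y - x - y**2 + 3*y.
Note: deg(f) ≤ deg(F) = 2; strict inequality happens when F is divisible by Z (lost terms).


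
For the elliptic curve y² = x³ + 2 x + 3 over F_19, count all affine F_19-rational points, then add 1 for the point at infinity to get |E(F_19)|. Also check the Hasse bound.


Affine points = {(1, 5), (1, 14), (3, 6), (3, 13), (5, 9), (5, 10), (9, 3), (9, 16), (10, 4), (10, 15), (11, 8), (11, 11), (12, 8), (12, 11), (14, 1), (14, 18), (15, 8), (15, 11), (18, 0)}; affine count = 19; |E(F_19)| = 20.

Discriminant check: Δ ∝ 4a³ + 27b² = 4·2³ + 27·3² = 4·8 + 27·9 ≡ 9 (mod 19). Nonzero ⇒ E is nonsingular.
For each x ∈ F_19, compute rhs = x³ + 2·x + 3 mod 19, then count y ∈ F_19 with y² ≡ rhs.
  x = 0: rhs = 3, matching y values: none (0 points).
  x = 1: rhs = 6, matching y values: 5, 14 (2 points).
  x = 2: rhs = 15, matching y values: none (0 points).
  x = 3: rhs = 17, matching y values: 6, 13 (2 points).
  x = 4: rhs = 18, matching y values: none (0 points).
  x = 5: rhs = 5, matching y values: 9, 10 (2 points).
  x = 6: rhs = 3, matching y values: none (0 points).
  x = 7: rhs = 18, matching y values: none (0 points).
  x = 8: rhs = 18, matching y values: none (0 points).
  x = 9: rhs = 9, matching y values: 3, 16 (2 points).
  x = 10: rhs = 16, matching y values: 4, 15 (2 points).
  x = 11: rhs = 7, matching y values: 8, 11 (2 points).
  x = 12: rhs = 7, matching y values: 8, 11 (2 points).
  x = 13: rhs = 3, matching y values: none (0 points).
  x = 14: rhs = 1, matching y values: 1, 18 (2 points).
  x = 15: rhs = 7, matching y values: 8, 11 (2 points).
  x = 16: rhs = 8, matching y values: none (0 points).
  x = 17: rhs = 10, matching y values: none (0 points).
  x = 18: rhs = 0, matching y values: 0 (1 points).
Total affine count: 19.
Full point count |E(F_19)| = 19 + 1 = 20.
Hasse bound: |20 − (19+1)| = |0| = 0 ≤ 2√19 ≈ 8.7178 ✓.


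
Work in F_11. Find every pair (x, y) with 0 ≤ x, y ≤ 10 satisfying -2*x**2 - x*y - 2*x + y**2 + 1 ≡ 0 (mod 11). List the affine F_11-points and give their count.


Affine F_11-points: {(2, 0), (2, 2), (6, 1), (6, 5), (7, 2), (7, 5), (8, 0), (8, 8), (9, 1), (9, 8)}; count = 10.

For each of the 121 pairs (x, y) ∈ F_11², evaluate f(x, y) mod 11. Record the zeros.
  x = 0: [0↦1, 1↦2, 2↦5, 3↦10, 4↦6, 5↦4, 6↦4, 7↦6, 8↦10, 9↦5, 10↦2]  zeros at y ∈ ∅
  x = 1: [0↦8, 1↦8, 2↦10, 3↦3, 4↦9, 5↦6, 6↦5, 7↦6, 8↦9, 9↦3, 10↦10]  zeros at y ∈ ∅
  x = 2: [0↦0, 1↦10, 2↦0, 3↦3, 4↦8, 5↦4, 6↦2, 7↦2, 8↦4, 9↦8, 10↦3]  zeros at y ∈ {0, 2}
  x = 3: [0↦10, 1↦8, 2↦8, 3↦10, 4↦3, 5↦9, 6↦6, 7↦5, 8↦6, 9↦9, 10↦3]  zeros at y ∈ ∅
  x = 4: [0↦5, 1↦2, 2↦1, 3↦2, 4↦5, 5↦10, 6↦6, 7↦4, 8↦4, 9↦6, 10↦10]  zeros at y ∈ ∅
  x = 5: [0↦7, 1↦3, 2↦1, 3↦1, 4↦3, 5↦7, 6↦2, 7↦10, 8↦9, 9↦10, 10↦2]  zeros at y ∈ ∅
  x = 6: [0↦5, 1↦0, 2↦8, 3↦7, 4↦8, 5↦0, 6↦5, 7↦1, 8↦10, 9↦10, 10↦1]  zeros at y ∈ {1, 5}
  x = 7: [0↦10, 1↦4, 2↦0, 3↦9, 4↦9, 5↦0, 6↦4, 7↦10, 8↦7, 9↦6, 10↦7]  zeros at y ∈ {2, 5}
  x = 8: [0↦0, 1↦4, 2↦10, 3↦7, 4↦6, 5↦7, 6↦10, 7↦4, 8↦0, 9↦9, 10↦9]  zeros at y ∈ {0, 8}
  x = 9: [0↦8, 1↦0, 2↦5, 3↦1, 4↦10, 5↦10, 6↦1, 7↦5, 8↦0, 9↦8, 10↦7]  zeros at y ∈ {1, 8}
  x = 10: [0↦1, 1↦3, 2↦7, 3↦2, 4↦10, 5↦9, 6↦10, 7↦2, 8↦7, 9↦3, 10↦1]  zeros at y ∈ ∅
Collecting zeros: affine points = {(2, 0), (2, 2), (6, 1), (6, 5), (7, 2), (7, 5), (8, 0), (8, 8), (9, 1), (9, 8)}.
Total count |C(F_11)_aff| = 10.


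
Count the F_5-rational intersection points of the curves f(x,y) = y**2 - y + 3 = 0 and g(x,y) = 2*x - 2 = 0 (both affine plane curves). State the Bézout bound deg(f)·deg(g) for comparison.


Common zeros: {(1, 2), (1, 4)}; count = 2; Bézout bound = 2.

deg(f) = 2, deg(g) = 1, so Bézout bound = 2.
Scan x ∈ F_5. For each x, list the y ∈ F_5 with f(x, y) ≡ 0 and those with g(x, y) ≡ 0 (mod 5); the common zeros in that column are the intersection.
  x = 0: f ≡ 0 at y ∈ {2, 4}; g ≡ 0 at y ∈ ∅; common: ∅.
  x = 1: f ≡ 0 at y ∈ {2, 4}; g ≡ 0 at y ∈ {0, 1, 2, 3, 4}; common: {2, 4}.
  x = 2: f ≡ 0 at y ∈ {2, 4}; g ≡ 0 at y ∈ ∅; common: ∅.
  x = 3: f ≡ 0 at y ∈ {2, 4}; g ≡ 0 at y ∈ ∅; common: ∅.
  x = 4: f ≡ 0 at y ∈ {2, 4}; g ≡ 0 at y ∈ ∅; common: ∅.
Collecting: common zeros = {(1, 2), (1, 4)}, so the count is 2.
Comparison with the Bézout bound: 2 ≤ 2 = deg(f)·deg(g), as expected for curves with no common component (the bound is attained).


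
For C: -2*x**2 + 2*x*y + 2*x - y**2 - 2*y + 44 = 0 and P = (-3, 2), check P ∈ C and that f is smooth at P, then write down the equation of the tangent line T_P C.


Tangent line at P: 18*x - 12*y + 78 = 0.

Step 1: f(-3, 2) = 0, so P lies on C.
Step 2: partial derivatives
  f_x(x, y) = -4*x + 2*y + 2, f_y(x, y) = 2*x - 2*y - 2.
  f_x(P) = 18, f_y(P) = -12 (gradient nonzero, so P is smooth).
Step 3: tangent line at P: 18·(x − -3) + -12·(y − 2) = 0.
Expanding: 18*x - 12*y + 78 = 0.


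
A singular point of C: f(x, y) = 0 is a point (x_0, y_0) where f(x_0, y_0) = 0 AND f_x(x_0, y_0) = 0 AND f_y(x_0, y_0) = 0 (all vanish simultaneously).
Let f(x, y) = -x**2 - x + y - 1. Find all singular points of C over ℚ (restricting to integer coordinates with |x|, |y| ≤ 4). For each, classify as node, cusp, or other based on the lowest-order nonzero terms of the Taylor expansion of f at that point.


No singular points in the scanned grid; C is smooth there.

Compute partial derivatives:
  f_x = -2*x - 1.
  f_y = 1.
f_y = 1 is a nonzero constant, so f_y never vanishes: no point (x, y) can satisfy f = f_x = f_y = 0. In particular no (x, y) ∈ {−4, ..., 4}² is singular; the curve is smooth.


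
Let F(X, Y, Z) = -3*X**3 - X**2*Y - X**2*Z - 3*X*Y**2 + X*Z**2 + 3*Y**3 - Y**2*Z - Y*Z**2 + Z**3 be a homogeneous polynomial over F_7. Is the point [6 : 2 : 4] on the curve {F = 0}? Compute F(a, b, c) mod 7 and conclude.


F(6,2,4) ≡ 5 (mod 7); P is NOT on the curve.

Evaluate F(6, 2, 4) term-by-term (mod 7).
  -3*X**3 ↦ -3·216·1·1 = -648
  -X**2*Y ↦ -1·36·2·1 = -72
  -X**2*Z ↦ -1·36·1·4 = -144
  -3*X*Y**2 ↦ -3·6·4·1 = -72
  X*Z**2 ↦ 1·6·1·16 = 96
  3*Y**3 ↦ 3·1·8·1 = 24
  -Y**2*Z ↦ -1·1·4·4 = -16
  -Y*Z**2 ↦ -1·1·2·16 = -32
  Z**3 ↦ 1·1·1·64 = 64
Sum: F(6, 2, 4) = (-648) + (-72) + (-144) + (-72) + (96) + (24) + (-16) + (-32) + (64) = -800.
Reducing mod 7: -800 ≡ 5 (mod 7).
Since F(a, b, c) ≡ 5 ≠ 0 (mod 7), P does NOT lie on the curve.


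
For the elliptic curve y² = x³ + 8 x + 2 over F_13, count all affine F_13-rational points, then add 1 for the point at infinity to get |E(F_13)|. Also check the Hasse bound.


Affine points = {(2, 0), (3, 1), (3, 12), (9, 6), (9, 7), (10, 4), (10, 9), (11, 2), (11, 11)}; affine count = 9; |E(F_13)| = 10.

Discriminant check: Δ ∝ 4a³ + 27b² = 4·8³ + 27·2² = 4·512 + 27·4 ≡ 11 (mod 13). Nonzero ⇒ E is nonsingular.
For each x ∈ F_13, compute rhs = x³ + 8·x + 2 mod 13, then count y ∈ F_13 with y² ≡ rhs.
  x = 0: rhs = 2, matching y values: none (0 points).
  x = 1: rhs = 11, matching y values: none (0 points).
  x = 2: rhs = 0, matching y values: 0 (1 points).
  x = 3: rhs = 1, matching y values: 1, 12 (2 points).
  x = 4: rhs = 7, matching y values: none (0 points).
  x = 5: rhs = 11, matching y values: none (0 points).
  x = 6: rhs = 6, matching y values: none (0 points).
  x = 7: rhs = 11, matching y values: none (0 points).
  x = 8: rhs = 6, matching y values: none (0 points).
  x = 9: rhs = 10, matching y values: 6, 7 (2 points).
  x = 10: rhs = 3, matching y values: 4, 9 (2 points).
  x = 11: rhs = 4, matching y values: 2, 11 (2 points).
  x = 12: rhs = 6, matching y values: none (0 points).
Total affine count: 9.
Full point count |E(F_13)| = 9 + 1 = 10.
Hasse bound: |10 − (13+1)| = |-4| = 4 ≤ 2√13 ≈ 7.2111 ✓.


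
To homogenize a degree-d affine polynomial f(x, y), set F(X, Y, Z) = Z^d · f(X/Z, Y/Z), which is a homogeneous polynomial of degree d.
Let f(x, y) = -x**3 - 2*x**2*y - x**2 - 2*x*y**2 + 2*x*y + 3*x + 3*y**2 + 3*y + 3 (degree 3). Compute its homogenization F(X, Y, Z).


F(X, Y, Z) = -X**3 - 2*X**2*Y - X**2*Z - 2*X*Y**2 + 2*X*Y*Z + 3*X*Z**2 + 3*Y**2*Z + 3*Y*Z**2 + 3*Z**3

deg(f) = 3.
Substitute x = X/Z, y = Y/Z into f, then multiply by Z^3.
  monomial -1·x^3·y^0 ↦ -1·X^3·Y^0·Z^0.
  monomial -2·x^2·y^1 ↦ -2·X^2·Y^1·Z^0.
  monomial -1·x^2·y^0 ↦ -1·X^2·Y^0·Z^1.
  monomial -2·x^1·y^2 ↦ -2·X^1·Y^2·Z^0.
  monomial 2·x^1·y^1 ↦ 2·X^1·Y^1·Z^1.
  monomial 3·x^1·y^0 ↦ 3·X^1·Y^0·Z^2.
  monomial 3·x^0·y^2 ↦ 3·X^0·Y^2·Z^1.
  monomial 3·x^0·y^1 ↦ 3·X^0·Y^1·Z^2.
  monomial 3·x^0·y^0 ↦ 3·X^0·Y^0·Z^3.
Collecting: F(X, Y, Z) = -X**3 - 2*X**2*Y - X**2*Z - 2*X*Y**2 + 2*X*Y*Z + 3*X*Z**2 + 3*Y**2*Z + 3*Y*Z**2 + 3*Z**3.


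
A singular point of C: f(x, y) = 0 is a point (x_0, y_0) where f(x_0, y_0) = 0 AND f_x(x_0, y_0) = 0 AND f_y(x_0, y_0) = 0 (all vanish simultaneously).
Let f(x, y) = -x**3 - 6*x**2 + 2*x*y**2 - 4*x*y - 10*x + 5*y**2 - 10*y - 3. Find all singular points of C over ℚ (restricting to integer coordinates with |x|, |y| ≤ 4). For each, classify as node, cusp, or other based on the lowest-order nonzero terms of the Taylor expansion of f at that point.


Singular points: {(-2, 1)}; classification: cusp.

Compute partial derivatives:
  f_x = -3*x**2 - 12*x + 2*y**2 - 4*y - 10.
  f_y = 4*x*y - 4*x + 10*y - 10.
Scan x_0 ∈ {−4, ..., 4}. For each x_0, f_y(x_0, y) is a polynomial in y; find its integer roots y ∈ {−4, ..., 4}, then test f_x and f at those candidates.
  x = -4: f_y(-4, y) = 6 - 6*y; vanishes at y ∈ {1}. (-4, 1): f_x = -12 ≠ 0.
  x = -3: f_y(-3, y) = 2 - 2*y; vanishes at y ∈ {1}. (-3, 1): f_x = -3 ≠ 0.
  x = -2: f_y(-2, y) = 2*y - 2; vanishes at y ∈ {1}. (-2, 1): f_x = 0, f = 0 — SINGULAR.
  x = -1: f_y(-1, y) = 6*y - 6; vanishes at y ∈ {1}. (-1, 1): f_x = -3 ≠ 0.
  x = 0: f_y(0, y) = 10*y - 10; vanishes at y ∈ {1}. (0, 1): f_x = -12 ≠ 0.
  x = 1: f_y(1, y) = 14*y - 14; vanishes at y ∈ {1}. (1, 1): f_x = -27 ≠ 0.
  x = 2: f_y(2, y) = 18*y - 18; vanishes at y ∈ {1}. (2, 1): f_x = -48 ≠ 0.
  x = 3: f_y(3, y) = 22*y - 22; vanishes at y ∈ {1}. (3, 1): f_x = -75 ≠ 0.
  x = 4: f_y(4, y) = 26*y - 26; vanishes at y ∈ {1}. (4, 1): f_x = -108 ≠ 0.
Only singular point on the grid: (-2, 1).
Classify: substitute x = -2 + u, y = 1 + v and expand: f = -u**3 + 2*u*v**2 + v**2.
No constant or linear terms (consistent with a singular point). Quadratic part: v**2. Cubic part: -u**3 + 2*u*v**2.
The quadratic part v**2 is a perfect square, so there is a single (double) tangent line v = 0, i.e. y = 1. Restricting the cubic part to that line (v = 0) leaves -u**3 ≠ 0, so f is not divisible by v and the branch is v² ≈ u**3 to lowest order — this is a cusp.
Classification: cusp.


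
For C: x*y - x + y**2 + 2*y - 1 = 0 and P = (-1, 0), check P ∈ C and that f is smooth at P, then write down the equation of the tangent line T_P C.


Tangent line at P: -x + y - 1 = 0.

Step 1: f(-1, 0) = 0, so P lies on C.
Step 2: partial derivatives
  f_x(x, y) = y - 1, f_y(x, y) = x + 2*y + 2.
  f_x(P) = -1, f_y(P) = 1 (gradient nonzero, so P is smooth).
Step 3: tangent line at P: -1·(x − -1) + 1·(y − 0) = 0.
Expanding: -x + y - 1 = 0.


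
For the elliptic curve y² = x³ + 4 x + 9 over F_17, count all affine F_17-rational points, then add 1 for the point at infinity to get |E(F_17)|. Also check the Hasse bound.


Affine points = {(0, 3), (0, 14), (2, 5), (2, 12), (4, 2), (4, 15), (5, 1), (5, 16), (8, 3), (8, 14), (9, 3), (9, 14), (12, 0), (14, 2), (14, 15), (16, 2), (16, 15)}; affine count = 17; |E(F_17)| = 18.

Discriminant check: Δ ∝ 4a³ + 27b² = 4·4³ + 27·9² = 4·64 + 27·81 ≡ 12 (mod 17). Nonzero ⇒ E is nonsingular.
For each x ∈ F_17, compute rhs = x³ + 4·x + 9 mod 17, then count y ∈ F_17 with y² ≡ rhs.
  x = 0: rhs = 9, matching y values: 3, 14 (2 points).
  x = 1: rhs = 14, matching y values: none (0 points).
  x = 2: rhs = 8, matching y values: 5, 12 (2 points).
  x = 3: rhs = 14, matching y values: none (0 points).
  x = 4: rhs = 4, matching y values: 2, 15 (2 points).
  x = 5: rhs = 1, matching y values: 1, 16 (2 points).
  x = 6: rhs = 11, matching y values: none (0 points).
  x = 7: rhs = 6, matching y values: none (0 points).
  x = 8: rhs = 9, matching y values: 3, 14 (2 points).
  x = 9: rhs = 9, matching y values: 3, 14 (2 points).
  x = 10: rhs = 12, matching y values: none (0 points).
  x = 11: rhs = 7, matching y values: none (0 points).
  x = 12: rhs = 0, matching y values: 0 (1 points).
  x = 13: rhs = 14, matching y values: none (0 points).
  x = 14: rhs = 4, matching y values: 2, 15 (2 points).
  x = 15: rhs = 10, matching y values: none (0 points).
  x = 16: rhs = 4, matching y values: 2, 15 (2 points).
Total affine count: 17.
Full point count |E(F_17)| = 17 + 1 = 18.
Hasse bound: |18 − (17+1)| = |0| = 0 ≤ 2√17 ≈ 8.2462 ✓.


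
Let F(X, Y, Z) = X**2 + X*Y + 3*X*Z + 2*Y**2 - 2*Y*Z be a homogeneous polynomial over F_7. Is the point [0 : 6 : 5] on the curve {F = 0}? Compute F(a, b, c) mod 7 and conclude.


F(0,6,5) ≡ 5 (mod 7); P is NOT on the curve.

Evaluate F(0, 6, 5) term-by-term (mod 7).
  X**2 ↦ 1·0·1·1 = 0
  X*Y ↦ 1·0·6·1 = 0
  3*X*Z ↦ 3·0·1·5 = 0
  2*Y**2 ↦ 2·1·36·1 = 72
  -2*Y*Z ↦ -2·1·6·5 = -60
Sum: F(0, 6, 5) = (0) + (0) + (0) + (72) + (-60) = 12.
Reducing mod 7: 12 ≡ 5 (mod 7).
Since F(a, b, c) ≡ 5 ≠ 0 (mod 7), P does NOT lie on the curve.


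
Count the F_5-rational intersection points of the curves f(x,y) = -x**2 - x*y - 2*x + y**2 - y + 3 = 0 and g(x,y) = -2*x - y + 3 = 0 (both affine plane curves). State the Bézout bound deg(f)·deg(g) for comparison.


Common zeros: ∅; count = 0; Bézout bound = 2.

deg(f) = 2, deg(g) = 1, so Bézout bound = 2.
Scan x ∈ F_5. For each x, list the y ∈ F_5 with f(x, y) ≡ 0 and those with g(x, y) ≡ 0 (mod 5); the common zeros in that column are the intersection.
  x = 0: f ≡ 0 at y ∈ {2, 4}; g ≡ 0 at y ∈ {3}; common: ∅.
  x = 1: f ≡ 0 at y ∈ {0, 2}; g ≡ 0 at y ∈ {1}; common: ∅.
  x = 2: f ≡ 0 at y ∈ {0, 3}; g ≡ 0 at y ∈ {4}; common: ∅.
  x = 3: f ≡ 0 at y ∈ {1, 3}; g ≡ 0 at y ∈ {2}; common: ∅.
  x = 4: f ≡ 0 at y ∈ {1, 4}; g ≡ 0 at y ∈ {0}; common: ∅.
Collecting: common zeros = ∅, so the count is 0.
Comparison with the Bézout bound: 0 ≤ 2 = deg(f)·deg(g), as expected for curves with no common component (the affine F_5-count falls short of the bound because intersections may lie at infinity, over extension fields, or carry multiplicity).


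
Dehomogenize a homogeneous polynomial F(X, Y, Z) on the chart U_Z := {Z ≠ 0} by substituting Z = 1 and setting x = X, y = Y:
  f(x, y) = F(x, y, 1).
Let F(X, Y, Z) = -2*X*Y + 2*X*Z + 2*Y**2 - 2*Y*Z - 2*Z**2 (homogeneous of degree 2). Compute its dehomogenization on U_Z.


f(x, y) = -2*x*y + 2*x + 2*y**2 - 2*y - 2

On U_Z we set Z = 1. Each monomial c·X^i·Y^j·Z^k in F becomes c·x^i·y^j·1^k = c·x^i·y^j.
Substituting Z = 1: F(X, Y, 1) = -2*x*y + 2*x + 2*y**2 - 2*y - 2.
Note: deg(f) ≤ deg(F) = 2; strict inequality happens when F is divisible by Z (lost terms).


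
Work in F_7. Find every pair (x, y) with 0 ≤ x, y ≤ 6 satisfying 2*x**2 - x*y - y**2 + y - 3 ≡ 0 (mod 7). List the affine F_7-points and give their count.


Affine F_7-points: {(2, 3), (3, 2), (3, 3), (5, 1), (5, 2), (6, 1)}; count = 6.

For each of the 49 pairs (x, y) ∈ F_7², evaluate f(x, y) mod 7. Record the zeros.
  x = 0: [0↦4, 1↦4, 2↦2, 3↦5, 4↦6, 5↦5, 6↦2]  zeros at y ∈ ∅
  x = 1: [0↦6, 1↦5, 2↦2, 3↦4, 4↦4, 5↦2, 6↦5]  zeros at y ∈ ∅
  x = 2: [0↦5, 1↦3, 2↦6, 3↦0, 4↦6, 5↦3, 6↦5]  zeros at y ∈ {3}
  x = 3: [0↦1, 1↦5, 2↦0, 3↦0, 4↦5, 5↦1, 6↦2]  zeros at y ∈ {2, 3}
  x = 4: [0↦1, 1↦4, 2↦5, 3↦4, 4↦1, 5↦3, 6↦3]  zeros at y ∈ ∅
  x = 5: [0↦5, 1↦0, 2↦0, 3↦5, 4↦1, 5↦2, 6↦1]  zeros at y ∈ {1, 2}
  x = 6: [0↦6, 1↦0, 2↦6, 3↦3, 4↦5, 5↦5, 6↦3]  zeros at y ∈ {1}
Collecting zeros: affine points = {(2, 3), (3, 2), (3, 3), (5, 1), (5, 2), (6, 1)}.
Total count |C(F_7)_aff| = 6.


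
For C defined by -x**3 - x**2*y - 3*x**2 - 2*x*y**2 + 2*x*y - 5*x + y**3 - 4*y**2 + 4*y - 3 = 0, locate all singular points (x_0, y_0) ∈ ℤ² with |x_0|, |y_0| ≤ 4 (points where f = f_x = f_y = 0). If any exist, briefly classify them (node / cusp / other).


Singular points: {(-1, 1)}; classification: node.

Compute partial derivatives:
  f_x = -3*x**2 - 2*x*y - 6*x - 2*y**2 + 2*y - 5.
  f_y = -x**2 - 4*x*y + 2*x + 3*y**2 - 8*y + 4.
Scan x_0 ∈ {−4, ..., 4}. For each x_0, f_y(x_0, y) is a polynomial in y; find its integer roots y ∈ {−4, ..., 4}, then test f_x and f at those candidates.
  x = -4: f_y(-4, y) = 3*y**2 + 8*y - 20; no integer root y with |y| ≤ 4.
  x = -3: f_y(-3, y) = 3*y**2 + 4*y - 11; no integer root y with |y| ≤ 4.
  x = -2: f_y(-2, y) = 3*y**2 - 4; no integer root y with |y| ≤ 4.
  x = -1: f_y(-1, y) = 3*y**2 - 4*y + 1; vanishes at y ∈ {1}. (-1, 1): f_x = 0, f = 0 — SINGULAR.
  x = 0: f_y(0, y) = 3*y**2 - 8*y + 4; vanishes at y ∈ {2}. (0, 2): f_x = -9 ≠ 0.
  x = 1: f_y(1, y) = 3*y**2 - 12*y + 5; no integer root y with |y| ≤ 4.
  x = 2: f_y(2, y) = 3*y**2 - 16*y + 4; no integer root y with |y| ≤ 4.
  x = 3: f_y(3, y) = 3*y**2 - 20*y + 1; no integer root y with |y| ≤ 4.
  x = 4: f_y(4, y) = 3*y**2 - 24*y - 4; no integer root y with |y| ≤ 4.
Only singular point on the grid: (-1, 1).
Classify: substitute x = -1 + u, y = 1 + v and expand: f = -u**3 - u**2*v - u**2 - 2*u*v**2 + v**3 + v**2.
No constant or linear terms (consistent with a singular point). Quadratic part: -u**2 + v**2. Cubic part: -u**3 - u**2*v - 2*u*v**2 + v**3.
The quadratic part v**2 - u**2 = (v − u)(v + u) splits into two distinct linear factors, so there are two distinct tangent lines y − 1 = ±(x − -1) — this is a node (ordinary double point).
Classification: node.


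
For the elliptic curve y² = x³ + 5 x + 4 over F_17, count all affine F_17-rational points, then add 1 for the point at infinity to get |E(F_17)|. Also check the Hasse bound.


Affine points = {(0, 2), (0, 15), (5, 1), (5, 16), (7, 5), (7, 12), (9, 8), (9, 9), (10, 0), (11, 8), (11, 9), (14, 8), (14, 9), (16, 7), (16, 10)}; affine count = 15; |E(F_17)| = 16.

Discriminant check: Δ ∝ 4a³ + 27b² = 4·5³ + 27·4² = 4·125 + 27·16 ≡ 14 (mod 17). Nonzero ⇒ E is nonsingular.
For each x ∈ F_17, compute rhs = x³ + 5·x + 4 mod 17, then count y ∈ F_17 with y² ≡ rhs.
  x = 0: rhs = 4, matching y values: 2, 15 (2 points).
  x = 1: rhs = 10, matching y values: none (0 points).
  x = 2: rhs = 5, matching y values: none (0 points).
  x = 3: rhs = 12, matching y values: none (0 points).
  x = 4: rhs = 3, matching y values: none (0 points).
  x = 5: rhs = 1, matching y values: 1, 16 (2 points).
  x = 6: rhs = 12, matching y values: none (0 points).
  x = 7: rhs = 8, matching y values: 5, 12 (2 points).
  x = 8: rhs = 12, matching y values: none (0 points).
  x = 9: rhs = 13, matching y values: 8, 9 (2 points).
  x = 10: rhs = 0, matching y values: 0 (1 points).
  x = 11: rhs = 13, matching y values: 8, 9 (2 points).
  x = 12: rhs = 7, matching y values: none (0 points).
  x = 13: rhs = 5, matching y values: none (0 points).
  x = 14: rhs = 13, matching y values: 8, 9 (2 points).
  x = 15: rhs = 3, matching y values: none (0 points).
  x = 16: rhs = 15, matching y values: 7, 10 (2 points).
Total affine count: 15.
Full point count |E(F_17)| = 15 + 1 = 16.
Hasse bound: |16 − (17+1)| = |-2| = 2 ≤ 2√17 ≈ 8.2462 ✓.


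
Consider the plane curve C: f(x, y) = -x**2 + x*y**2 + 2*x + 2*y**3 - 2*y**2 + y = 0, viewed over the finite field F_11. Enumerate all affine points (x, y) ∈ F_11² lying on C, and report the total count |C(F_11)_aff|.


Affine F_11-points: {(0, 0), (1, 5), (2, 0), (2, 4), (2, 7), (4, 5), (5, 4), (5, 7), (7, 6), (7, 9), (7, 10), (9, 6), (10, 9)}; count = 13.

For each of the 121 pairs (x, y) ∈ F_11², evaluate f(x, y) mod 11. Record the zeros.
  x = 0: [0↦0, 1↦1, 2↦10, 3↦6, 4↦1, 5↦7, 6↦3, 7↦1, 8↦2, 9↦7, 10↦6]  zeros at y ∈ {0}
  x = 1: [0↦1, 1↦3, 2↦4, 3↦5, 4↦7, 5↦0, 6↦7, 7↦7, 8↦1, 9↦1, 10↦8]  zeros at y ∈ {5}
  x = 2: [0↦0, 1↦3, 2↦7, 3↦2, 4↦0, 5↦2, 6↦9, 7↦0, 8↦9, 9↦4, 10↦8]  zeros at y ∈ {0, 4, 7}
  x = 3: [0↦8, 1↦1, 2↦8, 3↦8, 4↦2, 5↦2, 6↦9, 7↦2, 8↦4, 9↦5, 10↦6]  zeros at y ∈ ∅
  x = 4: [0↦3, 1↦8, 2↦7, 3↦1, 4↦2, 5↦0, 6↦7, 7↦2, 8↦8, 9↦4, 10↦2]  zeros at y ∈ {5}
  x = 5: [0↦7, 1↦2, 2↦4, 3↦3, 4↦0, 5↦7, 6↦3, 7↦0, 8↦10, 9↦1, 10↦7]  zeros at y ∈ {4, 7}
  x = 6: [0↦9, 1↦5, 2↦10, 3↦3, 4↦7, 5↦1, 6↦8, 7↦7, 8↦10, 9↦7, 10↦10]  zeros at y ∈ ∅
  x = 7: [0↦9, 1↦6, 2↦3, 3↦1, 4↦1, 5↦4, 6↦0, 7↦1, 8↦8, 9↦0, 10↦0]  zeros at y ∈ {6, 9, 10}
  x = 8: [0↦7, 1↦5, 2↦5, 3↦8, 4↦4, 5↦5, 6↦1, 7↦4, 8↦4, 9↦2, 10↦10]  zeros at y ∈ ∅
  x = 9: [0↦3, 1↦2, 2↦5, 3↦2, 4↦5, 5↦4, 6↦0, 7↦5, 8↦9, 9↦2, 10↦7]  zeros at y ∈ {6}
  x = 10: [0↦8, 1↦8, 2↦3, 3↦5, 4↦4, 5↦1, 6↦8, 7↦4, 8↦1, 9↦0, 10↦2]  zeros at y ∈ {9}
Collecting zeros: affine points = {(0, 0), (1, 5), (2, 0), (2, 4), (2, 7), (4, 5), (5, 4), (5, 7), (7, 6), (7, 9), (7, 10), (9, 6), (10, 9)}.
Total count |C(F_11)_aff| = 13.


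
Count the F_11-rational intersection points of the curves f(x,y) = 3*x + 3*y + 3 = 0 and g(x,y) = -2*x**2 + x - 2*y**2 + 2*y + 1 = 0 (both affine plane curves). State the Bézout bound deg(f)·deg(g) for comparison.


Common zeros: ∅; count = 0; Bézout bound = 2.

deg(f) = 1, deg(g) = 2, so Bézout bound = 2.
Scan x ∈ F_11. For each x, list the y ∈ F_11 with f(x, y) ≡ 0 and those with g(x, y) ≡ 0 (mod 11); the common zeros in that column are the intersection.
  x = 0: f ≡ 0 at y ∈ {10}; g ≡ 0 at y ∈ {3, 9}; common: ∅.
  x = 1: f ≡ 0 at y ∈ {9}; g ≡ 0 at y ∈ {0, 1}; common: ∅.
  x = 2: f ≡ 0 at y ∈ {8}; g ≡ 0 at y ∈ ∅; common: ∅.
  x = 3: f ≡ 0 at y ∈ {7}; g ≡ 0 at y ∈ ∅; common: ∅.
  x = 4: f ≡ 0 at y ∈ {6}; g ≡ 0 at y ∈ ∅; common: ∅.
  x = 5: f ≡ 0 at y ∈ {5}; g ≡ 0 at y ∈ {0, 1}; common: ∅.
  x = 6: f ≡ 0 at y ∈ {4}; g ≡ 0 at y ∈ {3, 9}; common: ∅.
  x = 7: f ≡ 0 at y ∈ {3}; g ≡ 0 at y ∈ ∅; common: ∅.
  x = 8: f ≡ 0 at y ∈ {2}; g ≡ 0 at y ∈ {4, 8}; common: ∅.
  x = 9: f ≡ 0 at y ∈ {1}; g ≡ 0 at y ∈ {4, 8}; common: ∅.
  x = 10: f ≡ 0 at y ∈ {0}; g ≡ 0 at y ∈ ∅; common: ∅.
Collecting: common zeros = ∅, so the count is 0.
Comparison with the Bézout bound: 0 ≤ 2 = deg(f)·deg(g), as expected for curves with no common component (the affine F_11-count falls short of the bound because intersections may lie at infinity, over extension fields, or carry multiplicity).


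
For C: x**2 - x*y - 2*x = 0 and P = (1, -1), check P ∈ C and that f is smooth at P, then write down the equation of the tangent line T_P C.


Tangent line at P: x - y - 2 = 0.

Step 1: f(1, -1) = 0, so P lies on C.
Step 2: partial derivatives
  f_x(x, y) = 2*x - y - 2, f_y(x, y) = -x.
  f_x(P) = 1, f_y(P) = -1 (gradient nonzero, so P is smooth).
Step 3: tangent line at P: 1·(x − 1) + -1·(y − -1) = 0.
Expanding: x - y - 2 = 0.


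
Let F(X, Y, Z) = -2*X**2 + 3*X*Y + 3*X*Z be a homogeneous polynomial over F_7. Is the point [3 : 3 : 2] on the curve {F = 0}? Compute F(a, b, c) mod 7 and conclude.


F(3,3,2) ≡ 6 (mod 7); P is NOT on the curve.

Evaluate F(3, 3, 2) term-by-term (mod 7).
  -2*X**2 ↦ -2·9·1·1 = -18
  3*X*Y ↦ 3·3·3·1 = 27
  3*X*Z ↦ 3·3·1·2 = 18
Sum: F(3, 3, 2) = (-18) + (27) + (18) = 27.
Reducing mod 7: 27 ≡ 6 (mod 7).
Since F(a, b, c) ≡ 6 ≠ 0 (mod 7), P does NOT lie on the curve.


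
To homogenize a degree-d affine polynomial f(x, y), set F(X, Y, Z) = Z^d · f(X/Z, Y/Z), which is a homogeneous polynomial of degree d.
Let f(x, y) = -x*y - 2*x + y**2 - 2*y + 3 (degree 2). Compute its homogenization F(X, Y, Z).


F(X, Y, Z) = -X*Y - 2*X*Z + Y**2 - 2*Y*Z + 3*Z**2

deg(f) = 2.
Substitute x = X/Z, y = Y/Z into f, then multiply by Z^2.
  monomial -1·x^1·y^1 ↦ -1·X^1·Y^1·Z^0.
  monomial -2·x^1·y^0 ↦ -2·X^1·Y^0·Z^1.
  monomial 1·x^0·y^2 ↦ 1·X^0·Y^2·Z^0.
  monomial -2·x^0·y^1 ↦ -2·X^0·Y^1·Z^1.
  monomial 3·x^0·y^0 ↦ 3·X^0·Y^0·Z^2.
Collecting: F(X, Y, Z) = -X*Y - 2*X*Z + Y**2 - 2*Y*Z + 3*Z**2.


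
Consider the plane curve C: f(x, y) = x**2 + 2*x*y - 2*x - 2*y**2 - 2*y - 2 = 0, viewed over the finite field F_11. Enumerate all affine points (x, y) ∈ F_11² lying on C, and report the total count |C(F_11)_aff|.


Affine F_11-points: {(1, 2), (1, 9), (5, 6), (5, 9), (6, 0), (6, 5), (7, 0), (7, 6), (8, 2), (8, 5)}; count = 10.

For each of the 121 pairs (x, y) ∈ F_11², evaluate f(x, y) mod 11. Record the zeros.
  x = 0: [0↦9, 1↦5, 2↦8, 3↦7, 4↦2, 5↦4, 6↦2, 7↦7, 8↦8, 9↦5, 10↦9]  zeros at y ∈ ∅
  x = 1: [0↦8, 1↦6, 2↦0, 3↦1, 4↦9, 5↦2, 6↦2, 7↦9, 8↦1, 9↦0, 10↦6]  zeros at y ∈ {2, 9}
  x = 2: [0↦9, 1↦9, 2↦5, 3↦8, 4↦7, 5↦2, 6↦4, 7↦2, 8↦7, 9↦8, 10↦5]  zeros at y ∈ ∅
  x = 3: [0↦1, 1↦3, 2↦1, 3↦6, 4↦7, 5↦4, 6↦8, 7↦8, 8↦4, 9↦7, 10↦6]  zeros at y ∈ ∅
  x = 4: [0↦6, 1↦10, 2↦10, 3↦6, 4↦9, 5↦8, 6↦3, 7↦5, 8↦3, 9↦8, 10↦9]  zeros at y ∈ ∅
  x = 5: [0↦2, 1↦8, 2↦10, 3↦8, 4↦2, 5↦3, 6↦0, 7↦4, 8↦4, 9↦0, 10↦3]  zeros at y ∈ {6, 9}
  x = 6: [0↦0, 1↦8, 2↦1, 3↦1, 4↦8, 5↦0, 6↦10, 7↦5, 8↦7, 9↦5, 10↦10]  zeros at y ∈ {0, 5}
  x = 7: [0↦0, 1↦10, 2↦5, 3↦7, 4↦5, 5↦10, 6↦0, 7↦8, 8↦1, 9↦1, 10↦8]  zeros at y ∈ {0, 6}
  x = 8: [0↦2, 1↦3, 2↦0, 3↦4, 4↦4, 5↦0, 6↦3, 7↦2, 8↦8, 9↦10, 10↦8]  zeros at y ∈ {2, 5}
  x = 9: [0↦6, 1↦9, 2↦8, 3↦3, 4↦5, 5↦3, 6↦8, 7↦9, 8↦6, 9↦10, 10↦10]  zeros at y ∈ ∅
  x = 10: [0↦1, 1↦6, 2↦7, 3↦4, 4↦8, 5↦8, 6↦4, 7↦7, 8↦6, 9↦1, 10↦3]  zeros at y ∈ ∅
Collecting zeros: affine points = {(1, 2), (1, 9), (5, 6), (5, 9), (6, 0), (6, 5), (7, 0), (7, 6), (8, 2), (8, 5)}.
Total count |C(F_11)_aff| = 10.


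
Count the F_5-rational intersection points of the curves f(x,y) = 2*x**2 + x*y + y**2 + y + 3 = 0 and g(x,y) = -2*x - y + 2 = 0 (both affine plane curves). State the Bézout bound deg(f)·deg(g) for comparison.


Common zeros: {(1, 0)}; count = 1; Bézout bound = 2.

deg(f) = 2, deg(g) = 1, so Bézout bound = 2.
Scan x ∈ F_5. For each x, list the y ∈ F_5 with f(x, y) ≡ 0 and those with g(x, y) ≡ 0 (mod 5); the common zeros in that column are the intersection.
  x = 0: f ≡ 0 at y ∈ {1, 3}; g ≡ 0 at y ∈ {2}; common: ∅.
  x = 1: f ≡ 0 at y ∈ {0, 3}; g ≡ 0 at y ∈ {0}; common: {0}.
  x = 2: f ≡ 0 at y ∈ {1}; g ≡ 0 at y ∈ {3}; common: ∅.
  x = 3: f ≡ 0 at y ∈ ∅; g ≡ 0 at y ∈ {1}; common: ∅.
  x = 4: f ≡ 0 at y ∈ {0}; g ≡ 0 at y ∈ {4}; common: ∅.
Collecting: common zeros = {(1, 0)}, so the count is 1.
Comparison with the Bézout bound: 1 ≤ 2 = deg(f)·deg(g), as expected for curves with no common component (the affine F_5-count falls short of the bound because intersections may lie at infinity, over extension fields, or carry multiplicity).


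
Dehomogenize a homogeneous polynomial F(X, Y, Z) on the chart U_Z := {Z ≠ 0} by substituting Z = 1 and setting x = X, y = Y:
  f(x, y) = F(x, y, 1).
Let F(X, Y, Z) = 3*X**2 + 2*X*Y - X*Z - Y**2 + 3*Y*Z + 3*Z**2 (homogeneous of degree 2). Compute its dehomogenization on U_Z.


f(x, y) = 3*x**2 + 2*x*y - x - y**2 + 3*y + 3

On U_Z we set Z = 1. Each monomial c·X^i·Y^j·Z^k in F becomes c·x^i·y^j·1^k = c·x^i·y^j.
Substituting Z = 1: F(X, Y, 1) = 3*x**2 + 2*x*y - x - y**2 + 3*y + 3.
Note: deg(f) ≤ deg(F) = 2; strict inequality happens when F is divisible by Z (lost terms).


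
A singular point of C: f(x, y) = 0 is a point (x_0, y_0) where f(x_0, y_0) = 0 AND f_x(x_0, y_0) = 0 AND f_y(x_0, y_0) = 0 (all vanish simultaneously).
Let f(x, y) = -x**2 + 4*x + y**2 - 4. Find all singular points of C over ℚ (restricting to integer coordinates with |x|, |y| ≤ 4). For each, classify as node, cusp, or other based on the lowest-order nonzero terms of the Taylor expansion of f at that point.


Singular points: {(2, 0)}; classification: node.

Compute partial derivatives:
  f_x = 4 - 2*x.
  f_y = 2*y.
Scan x_0 ∈ {−4, ..., 4}. For each x_0, f_y(x_0, y) is a polynomial in y; find its integer roots y ∈ {−4, ..., 4}, then test f_x and f at those candidates.
  x = -4: f_y(-4, y) = 2*y; vanishes at y ∈ {0}. (-4, 0): f_x = 12 ≠ 0.
  x = -3: f_y(-3, y) = 2*y; vanishes at y ∈ {0}. (-3, 0): f_x = 10 ≠ 0.
  x = -2: f_y(-2, y) = 2*y; vanishes at y ∈ {0}. (-2, 0): f_x = 8 ≠ 0.
  x = -1: f_y(-1, y) = 2*y; vanishes at y ∈ {0}. (-1, 0): f_x = 6 ≠ 0.
  x = 0: f_y(0, y) = 2*y; vanishes at y ∈ {0}. (0, 0): f_x = 4 ≠ 0.
  x = 1: f_y(1, y) = 2*y; vanishes at y ∈ {0}. (1, 0): f_x = 2 ≠ 0.
  x = 2: f_y(2, y) = 2*y; vanishes at y ∈ {0}. (2, 0): f_x = 0, f = 0 — SINGULAR.
  x = 3: f_y(3, y) = 2*y; vanishes at y ∈ {0}. (3, 0): f_x = -2 ≠ 0.
  x = 4: f_y(4, y) = 2*y; vanishes at y ∈ {0}. (4, 0): f_x = -4 ≠ 0.
Only singular point on the grid: (2, 0).
Classify: substitute x = 2 + u, y = 0 + v and expand: f = -u**2 + v**2.
No constant or linear terms (consistent with a singular point). Quadratic part: -u**2 + v**2. Cubic part: 0.
The quadratic part v**2 - u**2 = (v − u)(v + u) splits into two distinct linear factors, so there are two distinct tangent lines y − 0 = ±(x − 2) — this is a node (ordinary double point).
Classification: node.


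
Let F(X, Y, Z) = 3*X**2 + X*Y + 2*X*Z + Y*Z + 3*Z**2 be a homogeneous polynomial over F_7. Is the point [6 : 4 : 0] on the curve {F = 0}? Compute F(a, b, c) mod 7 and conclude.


F(6,4,0) ≡ 6 (mod 7); P is NOT on the curve.

Evaluate F(6, 4, 0) term-by-term (mod 7).
  3*X**2 ↦ 3·36·1·1 = 108
  X*Y ↦ 1·6·4·1 = 24
  2*X*Z ↦ 2·6·1·0 = 0
  Y*Z ↦ 1·1·4·0 = 0
  3*Z**2 ↦ 3·1·1·0 = 0
Sum: F(6, 4, 0) = (108) + (24) + (0) + (0) + (0) = 132.
Reducing mod 7: 132 ≡ 6 (mod 7).
Since F(a, b, c) ≡ 6 ≠ 0 (mod 7), P does NOT lie on the curve.


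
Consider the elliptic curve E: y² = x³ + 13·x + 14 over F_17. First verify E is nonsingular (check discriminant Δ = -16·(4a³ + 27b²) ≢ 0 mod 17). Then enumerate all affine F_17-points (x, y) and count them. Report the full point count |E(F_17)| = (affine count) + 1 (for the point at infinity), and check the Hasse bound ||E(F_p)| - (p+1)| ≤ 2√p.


Affine points = {(5, 0), (6, 6), (6, 11), (8, 1), (8, 16), (11, 3), (11, 14), (13, 0), (14, 4), (14, 13), (16, 0)}; affine count = 11; |E(F_17)| = 12.

Discriminant check: Δ ∝ 4a³ + 27b² = 4·13³ + 27·14² = 4·2197 + 27·196 ≡ 4 (mod 17). Nonzero ⇒ E is nonsingular.
For each x ∈ F_17, compute rhs = x³ + 13·x + 14 mod 17, then count y ∈ F_17 with y² ≡ rhs.
  x = 0: rhs = 14, matching y values: none (0 points).
  x = 1: rhs = 11, matching y values: none (0 points).
  x = 2: rhs = 14, matching y values: none (0 points).
  x = 3: rhs = 12, matching y values: none (0 points).
  x = 4: rhs = 11, matching y values: none (0 points).
  x = 5: rhs = 0, matching y values: 0 (1 points).
  x = 6: rhs = 2, matching y values: 6, 11 (2 points).
  x = 7: rhs = 6, matching y values: none (0 points).
  x = 8: rhs = 1, matching y values: 1, 16 (2 points).
  x = 9: rhs = 10, matching y values: none (0 points).
  x = 10: rhs = 5, matching y values: none (0 points).
  x = 11: rhs = 9, matching y values: 3, 14 (2 points).
  x = 12: rhs = 11, matching y values: none (0 points).
  x = 13: rhs = 0, matching y values: 0 (1 points).
  x = 14: rhs = 16, matching y values: 4, 13 (2 points).
  x = 15: rhs = 14, matching y values: none (0 points).
  x = 16: rhs = 0, matching y values: 0 (1 points).
Total affine count: 11.
Full point count |E(F_17)| = 11 + 1 = 12.
Hasse bound: |12 − (17+1)| = |-6| = 6 ≤ 2√17 ≈ 8.2462 ✓.


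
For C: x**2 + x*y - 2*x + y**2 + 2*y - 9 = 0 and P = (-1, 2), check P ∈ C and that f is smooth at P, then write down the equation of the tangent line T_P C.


Tangent line at P: -2*x + 5*y - 12 = 0.

Step 1: f(-1, 2) = 0, so P lies on C.
Step 2: partial derivatives
  f_x(x, y) = 2*x + y - 2, f_y(x, y) = x + 2*y + 2.
  f_x(P) = -2, f_y(P) = 5 (gradient nonzero, so P is smooth).
Step 3: tangent line at P: -2·(x − -1) + 5·(y − 2) = 0.
Expanding: -2*x + 5*y - 12 = 0.


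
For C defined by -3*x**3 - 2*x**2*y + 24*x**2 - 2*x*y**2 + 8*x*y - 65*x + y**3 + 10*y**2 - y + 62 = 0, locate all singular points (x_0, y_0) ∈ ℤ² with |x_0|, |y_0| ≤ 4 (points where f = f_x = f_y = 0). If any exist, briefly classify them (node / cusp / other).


Singular points: {(3, -1)}; classification: node.

Compute partial derivatives:
  f_x = -9*x**2 - 4*x*y + 48*x - 2*y**2 + 8*y - 65.
  f_y = -2*x**2 - 4*x*y + 8*x + 3*y**2 + 20*y - 1.
Scan x_0 ∈ {−4, ..., 4}. For each x_0, f_y(x_0, y) is a polynomial in y; find its integer roots y ∈ {−4, ..., 4}, then test f_x and f at those candidates.
  x = -4: f_y(-4, y) = 3*y**2 + 36*y - 65; no integer root y with |y| ≤ 4.
  x = -3: f_y(-3, y) = 3*y**2 + 32*y - 43; no integer root y with |y| ≤ 4.
  x = -2: f_y(-2, y) = 3*y**2 + 28*y - 25; no integer root y with |y| ≤ 4.
  x = -1: f_y(-1, y) = 3*y**2 + 24*y - 11; no integer root y with |y| ≤ 4.
  x = 0: f_y(0, y) = 3*y**2 + 20*y - 1; no integer root y with |y| ≤ 4.
  x = 1: f_y(1, y) = 3*y**2 + 16*y + 5; no integer root y with |y| ≤ 4.
  x = 2: f_y(2, y) = 3*y**2 + 12*y + 7; no integer root y with |y| ≤ 4.
  x = 3: f_y(3, y) = 3*y**2 + 8*y + 5; vanishes at y ∈ {-1}. (3, -1): f_x = 0, f = 0 — SINGULAR.
  x = 4: f_y(4, y) = 3*y**2 + 4*y - 1; no integer root y with |y| ≤ 4.
Only singular point on the grid: (3, -1).
Classify: substitute x = 3 + u, y = -1 + v and expand: f = -3*u**3 - 2*u**2*v - u**2 - 2*u*v**2 + v**3 + v**2.
No constant or linear terms (consistent with a singular point). Quadratic part: -u**2 + v**2. Cubic part: -3*u**3 - 2*u**2*v - 2*u*v**2 + v**3.
The quadratic part v**2 - u**2 = (v − u)(v + u) splits into two distinct linear factors, so there are two distinct tangent lines y − -1 = ±(x − 3) — this is a node (ordinary double point).
Classification: node.


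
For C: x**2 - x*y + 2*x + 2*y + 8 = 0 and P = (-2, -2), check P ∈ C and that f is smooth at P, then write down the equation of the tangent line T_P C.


Tangent line at P: 4*y + 8 = 0.

Step 1: f(-2, -2) = 0, so P lies on C.
Step 2: partial derivatives
  f_x(x, y) = 2*x - y + 2, f_y(x, y) = 2 - x.
  f_x(P) = 0, f_y(P) = 4 (gradient nonzero, so P is smooth).
Step 3: tangent line at P: 0·(x − -2) + 4·(y − -2) = 0.
Expanding: 4*y + 8 = 0.


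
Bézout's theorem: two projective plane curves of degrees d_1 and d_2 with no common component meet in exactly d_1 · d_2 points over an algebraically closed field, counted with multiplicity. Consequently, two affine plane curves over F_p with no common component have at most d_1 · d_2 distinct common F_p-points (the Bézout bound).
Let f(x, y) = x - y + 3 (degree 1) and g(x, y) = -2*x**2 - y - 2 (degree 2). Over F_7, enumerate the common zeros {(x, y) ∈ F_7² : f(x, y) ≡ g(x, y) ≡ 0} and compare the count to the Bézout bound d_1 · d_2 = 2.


Common zeros: ∅; count = 0; Bézout bound = 2.

deg(f) = 1, deg(g) = 2, so Bézout bound = 2.
Scan x ∈ F_7. For each x, list the y ∈ F_7 with f(x, y) ≡ 0 and those with g(x, y) ≡ 0 (mod 7); the common zeros in that column are the intersection.
  x = 0: f ≡ 0 at y ∈ {3}; g ≡ 0 at y ∈ {5}; common: ∅.
  x = 1: f ≡ 0 at y ∈ {4}; g ≡ 0 at y ∈ {3}; common: ∅.
  x = 2: f ≡ 0 at y ∈ {5}; g ≡ 0 at y ∈ {4}; common: ∅.
  x = 3: f ≡ 0 at y ∈ {6}; g ≡ 0 at y ∈ {1}; common: ∅.
  x = 4: f ≡ 0 at y ∈ {0}; g ≡ 0 at y ∈ {1}; common: ∅.
  x = 5: f ≡ 0 at y ∈ {1}; g ≡ 0 at y ∈ {4}; common: ∅.
  x = 6: f ≡ 0 at y ∈ {2}; g ≡ 0 at y ∈ {3}; common: ∅.
Collecting: common zeros = ∅, so the count is 0.
Comparison with the Bézout bound: 0 ≤ 2 = deg(f)·deg(g), as expected for curves with no common component (the affine F_7-count falls short of the bound because intersections may lie at infinity, over extension fields, or carry multiplicity).
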